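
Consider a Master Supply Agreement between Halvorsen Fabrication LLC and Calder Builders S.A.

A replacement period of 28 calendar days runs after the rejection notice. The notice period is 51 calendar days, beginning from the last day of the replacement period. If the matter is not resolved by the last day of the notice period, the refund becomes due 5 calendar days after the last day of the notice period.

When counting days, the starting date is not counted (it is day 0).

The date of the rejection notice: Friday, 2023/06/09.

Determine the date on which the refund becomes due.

The last day of the replacement period: 28 calendar days after 2023/06/09 is 2023/07/07.
The last day of the notice period: 2023/07/07 + 51 days = 2023/08/27.
The date on which the refund becomes due: 5 calendar days after 2023/08/27 is 2023/09/01.

2023/09/01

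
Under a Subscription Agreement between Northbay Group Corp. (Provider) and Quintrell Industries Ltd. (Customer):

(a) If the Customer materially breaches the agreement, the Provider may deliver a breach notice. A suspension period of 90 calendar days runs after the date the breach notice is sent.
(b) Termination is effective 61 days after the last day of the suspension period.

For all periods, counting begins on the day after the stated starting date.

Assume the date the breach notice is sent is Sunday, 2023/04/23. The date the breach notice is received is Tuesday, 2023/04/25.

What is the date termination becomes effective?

2023/09/21

Adding 90 calendar days to 2023/04/23 gives 2023/07/22, which is the last day of the suspension period.
Adding 61 calendar days to 2023/07/22 gives 2023/09/21, which is the date termination becomes effective.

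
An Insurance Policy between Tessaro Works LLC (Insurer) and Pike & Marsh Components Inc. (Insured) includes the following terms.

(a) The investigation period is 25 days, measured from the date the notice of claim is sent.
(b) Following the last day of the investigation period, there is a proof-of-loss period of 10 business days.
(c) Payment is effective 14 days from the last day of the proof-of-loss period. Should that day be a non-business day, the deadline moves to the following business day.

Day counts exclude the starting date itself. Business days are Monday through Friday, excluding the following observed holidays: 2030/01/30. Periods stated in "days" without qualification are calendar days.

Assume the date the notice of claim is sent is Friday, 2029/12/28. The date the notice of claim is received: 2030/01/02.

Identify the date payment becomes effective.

Adding 25 calendar days to 2029/12/28 gives 2030/01/22, which is the last day of the investigation period.
The last day of the proof-of-loss period: 10 business days after Tuesday, 2030/01/22, skipping weekends and the listed holiday on Jan 30 — Jan 23, Jan 24, Jan 25, Jan 28, Jan 29, Jan 31, Feb 1, Feb 4, Feb 5, Feb 6 — lands on Wednesday, 2030/02/06.
Adding 14 calendar days to 2030/02/06 gives 2030/02/20, which is the date payment becomes effective. 2030/02/20 is a Wednesday and is not a listed holiday, so no roll-forward applies.

2030/02/20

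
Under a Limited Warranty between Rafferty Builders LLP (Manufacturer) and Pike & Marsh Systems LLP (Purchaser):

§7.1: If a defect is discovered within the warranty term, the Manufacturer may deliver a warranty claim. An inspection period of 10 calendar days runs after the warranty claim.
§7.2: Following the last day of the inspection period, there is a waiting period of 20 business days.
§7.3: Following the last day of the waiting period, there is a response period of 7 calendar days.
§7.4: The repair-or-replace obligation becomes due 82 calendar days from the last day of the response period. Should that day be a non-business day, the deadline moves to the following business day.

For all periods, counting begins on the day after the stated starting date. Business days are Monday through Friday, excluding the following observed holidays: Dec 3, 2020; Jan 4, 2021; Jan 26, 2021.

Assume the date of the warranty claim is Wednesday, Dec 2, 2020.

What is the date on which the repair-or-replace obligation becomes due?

Apr 12, 2021

Adding 10 calendar days to Dec 2, 2020 gives Dec 12, 2020, which is the last day of the inspection period.
The last day of the waiting period: 20 business days after Saturday, Dec 12, 2020, skipping weekends and the listed holiday on Jan 4 — Dec 14, Dec 15, Dec 16, Dec 17, …, Jan 7, Jan 8, Jan 11 — lands on Monday, Jan 11, 2021.
The last day of the response period: Jan 11, 2021 + 7 days = Jan 18, 2021.
Adding 82 calendar days to Jan 18, 2021 gives Apr 10, 2021, which is the date on which the repair-or-replace obligation becomes due. That falls on a Saturday, so it rolls to the next business day, Monday, Apr 12, 2021.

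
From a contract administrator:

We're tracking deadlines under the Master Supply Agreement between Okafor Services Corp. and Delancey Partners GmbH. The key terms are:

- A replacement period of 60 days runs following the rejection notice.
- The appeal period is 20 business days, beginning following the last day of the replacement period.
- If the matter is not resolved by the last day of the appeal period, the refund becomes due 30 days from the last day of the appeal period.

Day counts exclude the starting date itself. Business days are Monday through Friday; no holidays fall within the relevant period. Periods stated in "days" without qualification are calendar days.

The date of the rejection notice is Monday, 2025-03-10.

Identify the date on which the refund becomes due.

2025-07-06

The last day of the replacement period: 60 calendar days after 2025-03-10 is 2025-05-09.
From Friday, 2025-05-09, 20 business days (May 12, May 13, May 14, May 15, …, Jun 4, Jun 5, Jun 6, skipping weekends) brings us to Friday, 2025-06-06, which is the last day of the appeal period.
The date on which the refund becomes due: 30 calendar days after 2025-06-06 is 2025-07-06.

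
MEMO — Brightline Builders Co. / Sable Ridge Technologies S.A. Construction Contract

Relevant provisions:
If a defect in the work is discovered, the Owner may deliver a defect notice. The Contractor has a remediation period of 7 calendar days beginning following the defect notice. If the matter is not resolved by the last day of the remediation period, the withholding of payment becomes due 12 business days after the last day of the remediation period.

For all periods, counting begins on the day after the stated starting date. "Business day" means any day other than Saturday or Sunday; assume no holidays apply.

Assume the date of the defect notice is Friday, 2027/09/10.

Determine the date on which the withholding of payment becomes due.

Adding 7 calendar days to 2027/09/10 gives 2027/09/17, which is the last day of the remediation period.
From Friday, 2027/09/17, 12 business days (Sep 20, Sep 21, Sep 22, Sep 23, …, Oct 1, Oct 4, Oct 5, skipping weekends) brings us to Tuesday, 2027/10/05, which is the date on which the withholding of payment becomes due.

2027/10/05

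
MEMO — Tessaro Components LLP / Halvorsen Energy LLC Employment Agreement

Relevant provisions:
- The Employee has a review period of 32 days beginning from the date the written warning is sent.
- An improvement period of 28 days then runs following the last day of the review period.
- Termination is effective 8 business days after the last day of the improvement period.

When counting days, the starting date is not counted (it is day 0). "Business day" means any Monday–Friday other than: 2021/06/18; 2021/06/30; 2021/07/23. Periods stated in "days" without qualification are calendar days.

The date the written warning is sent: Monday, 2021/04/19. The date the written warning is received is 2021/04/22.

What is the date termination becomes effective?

The last day of the review period: 32 calendar days after 2021/04/19 is 2021/05/21.
The last day of the improvement period: 2021/05/21 + 28 days = 2021/06/18.
The date termination becomes effective: counting 8 business days from Friday, 2021/06/18 (Jun 21, Jun 22, Jun 23, Jun 24, Jun 25, Jun 28, Jun 29, Jul 1, skipping weekends and the listed holiday on Jun 30) reaches Thursday, 2021/07/01.

2021/07/01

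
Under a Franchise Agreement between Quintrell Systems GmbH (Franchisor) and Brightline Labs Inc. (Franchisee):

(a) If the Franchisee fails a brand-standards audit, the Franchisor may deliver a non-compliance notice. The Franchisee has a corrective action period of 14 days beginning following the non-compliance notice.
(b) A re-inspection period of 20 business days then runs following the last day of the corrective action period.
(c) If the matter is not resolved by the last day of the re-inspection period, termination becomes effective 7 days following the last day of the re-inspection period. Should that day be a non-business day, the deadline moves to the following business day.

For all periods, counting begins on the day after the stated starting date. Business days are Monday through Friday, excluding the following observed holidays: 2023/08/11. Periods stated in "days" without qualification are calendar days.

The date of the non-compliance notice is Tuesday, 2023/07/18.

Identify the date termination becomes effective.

2023/09/06

Adding 14 calendar days to 2023/07/18 gives 2023/08/01, which is the last day of the corrective action period.
From Tuesday, 2023/08/01, 20 business days (Aug 2, Aug 3, Aug 4, Aug 7, …, Aug 28, Aug 29, Aug 30, skipping weekends and the listed holiday on Aug 11) brings us to Wednesday, 2023/08/30, which is the last day of the re-inspection period.
Adding 7 calendar days to 2023/08/30 gives 2023/09/06, which is the date termination becomes effective. 2023/09/06 is a Wednesday and is not a listed holiday, so no roll-forward applies.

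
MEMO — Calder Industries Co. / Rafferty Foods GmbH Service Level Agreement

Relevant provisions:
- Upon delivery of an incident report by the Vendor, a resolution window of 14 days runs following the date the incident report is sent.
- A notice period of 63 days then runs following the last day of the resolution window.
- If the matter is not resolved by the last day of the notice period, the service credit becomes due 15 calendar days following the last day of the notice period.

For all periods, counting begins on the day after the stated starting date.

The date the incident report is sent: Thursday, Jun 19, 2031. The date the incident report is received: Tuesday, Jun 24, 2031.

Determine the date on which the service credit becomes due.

Sep 19, 2031

The last day of the resolution window: Jun 19, 2031 + 14 days = Jul 3, 2031.
The last day of the notice period: 63 calendar days after Jul 3, 2031 is Sep 4, 2031.
Adding 15 calendar days to Sep 4, 2031 gives Sep 19, 2031, which is the date on which the service credit becomes due.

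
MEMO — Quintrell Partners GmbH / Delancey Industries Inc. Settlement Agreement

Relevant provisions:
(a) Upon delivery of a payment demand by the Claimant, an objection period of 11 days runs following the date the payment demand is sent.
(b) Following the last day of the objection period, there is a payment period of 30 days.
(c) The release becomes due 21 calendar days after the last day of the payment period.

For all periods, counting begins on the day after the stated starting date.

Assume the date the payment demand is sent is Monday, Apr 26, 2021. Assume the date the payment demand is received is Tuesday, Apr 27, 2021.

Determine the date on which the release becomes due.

Jun 27, 2021

The last day of the objection period: Apr 26, 2021 + 11 days = May 7, 2021.
The last day of the payment period: May 7, 2021 + 30 days = Jun 6, 2021.
Adding 21 calendar days to Jun 6, 2021 gives Jun 27, 2021, which is the date on which the release becomes due.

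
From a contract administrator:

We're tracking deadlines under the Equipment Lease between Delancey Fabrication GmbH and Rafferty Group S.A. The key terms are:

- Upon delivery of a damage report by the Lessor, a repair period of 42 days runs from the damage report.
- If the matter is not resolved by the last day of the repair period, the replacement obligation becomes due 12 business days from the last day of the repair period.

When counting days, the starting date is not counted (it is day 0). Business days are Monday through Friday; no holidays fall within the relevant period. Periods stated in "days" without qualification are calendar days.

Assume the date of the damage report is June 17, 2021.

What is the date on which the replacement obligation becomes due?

August 16, 2021

The last day of the repair period: June 17, 2021 + 42 days = July 29, 2021.
From Thursday, July 29, 2021, 12 business days (Jul 30, Aug 2, Aug 3, Aug 4, …, Aug 12, Aug 13, Aug 16, skipping weekends) brings us to Monday, August 16, 2021, which is the date on which the replacement obligation becomes due.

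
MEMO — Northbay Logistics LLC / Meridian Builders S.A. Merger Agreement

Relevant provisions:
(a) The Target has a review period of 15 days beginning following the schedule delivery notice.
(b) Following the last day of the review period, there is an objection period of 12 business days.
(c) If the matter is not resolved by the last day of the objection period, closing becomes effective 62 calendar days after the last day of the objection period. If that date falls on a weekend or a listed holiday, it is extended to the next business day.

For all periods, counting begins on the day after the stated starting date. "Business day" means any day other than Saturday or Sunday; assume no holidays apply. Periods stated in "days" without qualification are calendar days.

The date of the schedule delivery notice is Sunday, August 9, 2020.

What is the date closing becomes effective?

Adding 15 calendar days to August 9, 2020 gives August 24, 2020, which is the last day of the review period.
The last day of the objection period: 12 business days after Monday, August 24, 2020, skipping weekends — Aug 25, Aug 26, Aug 27, Aug 28, …, Sep 7, Sep 8, Sep 9 — lands on Wednesday, September 9, 2020.
The date closing becomes effective: September 9, 2020 + 62 days = November 10, 2020. November 10, 2020 is a Tuesday, so no roll-forward applies.

November 10, 2020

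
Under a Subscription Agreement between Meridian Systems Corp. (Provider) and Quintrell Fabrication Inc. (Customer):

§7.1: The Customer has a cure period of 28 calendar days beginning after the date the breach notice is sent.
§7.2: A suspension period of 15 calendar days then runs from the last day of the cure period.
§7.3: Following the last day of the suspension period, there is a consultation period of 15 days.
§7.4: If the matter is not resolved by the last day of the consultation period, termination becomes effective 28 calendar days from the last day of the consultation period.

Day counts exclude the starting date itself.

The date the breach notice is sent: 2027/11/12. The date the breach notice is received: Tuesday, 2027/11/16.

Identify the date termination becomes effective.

Adding 28 calendar days to 2027/11/12 gives 2027/12/10, which is the last day of the cure period.
Adding 15 calendar days to 2027/12/10 gives 2027/12/25, which is the last day of the suspension period.
The last day of the consultation period: 15 calendar days after 2027/12/25 is 2028/01/09.
Adding 28 calendar days to 2028/01/09 gives 2028/02/06, which is the date termination becomes effective.

2028/02/06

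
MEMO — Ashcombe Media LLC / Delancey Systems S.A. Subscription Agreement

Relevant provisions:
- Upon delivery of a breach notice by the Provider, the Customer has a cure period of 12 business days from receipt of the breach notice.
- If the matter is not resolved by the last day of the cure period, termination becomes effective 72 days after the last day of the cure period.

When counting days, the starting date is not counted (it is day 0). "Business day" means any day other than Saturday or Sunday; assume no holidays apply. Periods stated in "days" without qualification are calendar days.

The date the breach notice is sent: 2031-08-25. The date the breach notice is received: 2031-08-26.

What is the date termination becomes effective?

2031-11-22

From Tuesday, 2031-08-26, 12 business days (Aug 27, Aug 28, Aug 29, Sep 1, …, Sep 9, Sep 10, Sep 11, skipping weekends) brings us to Thursday, 2031-09-11, which is the last day of the cure period.
Adding 72 calendar days to 2031-09-11 gives 2031-11-22, which is the date termination becomes effective.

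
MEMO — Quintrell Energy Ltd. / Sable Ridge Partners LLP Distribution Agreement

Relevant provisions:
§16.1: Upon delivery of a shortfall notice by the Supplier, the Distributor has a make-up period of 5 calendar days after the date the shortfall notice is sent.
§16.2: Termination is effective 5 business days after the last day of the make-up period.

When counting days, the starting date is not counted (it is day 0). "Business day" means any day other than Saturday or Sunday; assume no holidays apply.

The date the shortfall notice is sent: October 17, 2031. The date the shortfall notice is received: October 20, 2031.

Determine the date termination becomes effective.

The last day of the make-up period: October 17, 2031 + 5 days = October 22, 2031.
From Wednesday, October 22, 2031, 5 business days (Oct 23, Oct 24, Oct 27, Oct 28, Oct 29, skipping weekends) brings us to Wednesday, October 29, 2031, which is the date termination becomes effective.

October 29, 2031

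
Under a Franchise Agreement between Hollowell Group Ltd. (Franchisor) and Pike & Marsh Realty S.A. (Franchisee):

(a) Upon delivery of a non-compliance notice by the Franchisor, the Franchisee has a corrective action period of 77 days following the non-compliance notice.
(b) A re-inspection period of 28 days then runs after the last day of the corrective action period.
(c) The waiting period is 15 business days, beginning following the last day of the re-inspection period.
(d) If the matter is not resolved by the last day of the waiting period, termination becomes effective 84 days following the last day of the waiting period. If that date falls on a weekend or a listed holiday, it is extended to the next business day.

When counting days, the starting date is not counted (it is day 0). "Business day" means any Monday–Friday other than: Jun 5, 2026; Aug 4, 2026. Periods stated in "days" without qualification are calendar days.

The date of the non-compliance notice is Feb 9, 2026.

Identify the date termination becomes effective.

The last day of the corrective action period: 77 calendar days after Feb 9, 2026 is Apr 27, 2026.
The last day of the re-inspection period: 28 calendar days after Apr 27, 2026 is May 25, 2026.
The last day of the waiting period: 15 business days after Monday, May 25, 2026, skipping weekends and the listed holiday on Jun 5 — May 26, May 27, May 28, May 29, …, Jun 12, Jun 15, Jun 16 — lands on Tuesday, Jun 16, 2026.
The date termination becomes effective: 84 calendar days after Jun 16, 2026 is Sep 8, 2026. Sep 8, 2026 is a Tuesday and is not a listed holiday, so no roll-forward applies.

Sep 8, 2026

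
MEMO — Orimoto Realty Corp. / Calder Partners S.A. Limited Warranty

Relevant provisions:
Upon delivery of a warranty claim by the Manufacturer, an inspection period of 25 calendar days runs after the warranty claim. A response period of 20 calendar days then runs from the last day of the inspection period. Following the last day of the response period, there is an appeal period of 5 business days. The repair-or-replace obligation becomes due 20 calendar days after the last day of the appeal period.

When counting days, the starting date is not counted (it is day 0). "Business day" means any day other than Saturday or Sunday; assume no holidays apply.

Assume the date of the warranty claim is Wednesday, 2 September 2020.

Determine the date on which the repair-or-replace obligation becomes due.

12 November 2020

The last day of the inspection period: 2 September 2020 + 25 days = 27 September 2020.
The last day of the response period: 27 September 2020 + 20 days = 17 October 2020.
The last day of the appeal period: 5 business days after Saturday, 17 October 2020, skipping weekends — Oct 19, Oct 20, Oct 21, Oct 22, Oct 23 — lands on Friday, 23 October 2020.
The date on which the repair-or-replace obligation becomes due: 20 calendar days after 23 October 2020 is 12 November 2020.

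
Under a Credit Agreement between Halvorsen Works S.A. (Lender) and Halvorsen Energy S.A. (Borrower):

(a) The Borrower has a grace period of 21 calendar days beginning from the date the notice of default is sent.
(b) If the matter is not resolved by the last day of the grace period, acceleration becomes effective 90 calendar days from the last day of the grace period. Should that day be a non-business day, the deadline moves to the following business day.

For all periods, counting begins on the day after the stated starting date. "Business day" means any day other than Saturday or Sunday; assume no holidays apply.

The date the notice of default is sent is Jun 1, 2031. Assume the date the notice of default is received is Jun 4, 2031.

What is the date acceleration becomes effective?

Sep 22, 2031

The last day of the grace period: 21 calendar days after Jun 1, 2031 is Jun 22, 2031.
The date acceleration becomes effective: Jun 22, 2031 + 90 days = Sep 20, 2031. That falls on a Saturday, so it rolls to the next business day, Monday, Sep 22, 2031.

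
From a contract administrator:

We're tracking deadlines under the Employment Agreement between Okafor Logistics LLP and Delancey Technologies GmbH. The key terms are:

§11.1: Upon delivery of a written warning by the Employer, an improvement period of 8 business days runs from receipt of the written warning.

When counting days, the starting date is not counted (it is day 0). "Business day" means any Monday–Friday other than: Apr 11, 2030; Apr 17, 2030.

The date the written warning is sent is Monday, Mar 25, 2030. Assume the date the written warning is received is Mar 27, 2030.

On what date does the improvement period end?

Apr 8, 2030

The last day of the improvement period: counting 8 business days from Wednesday, Mar 27, 2030 (Mar 28, Mar 29, Apr 1, Apr 2, Apr 3, Apr 4, Apr 5, Apr 8, skipping weekends) reaches Monday, Apr 8, 2030.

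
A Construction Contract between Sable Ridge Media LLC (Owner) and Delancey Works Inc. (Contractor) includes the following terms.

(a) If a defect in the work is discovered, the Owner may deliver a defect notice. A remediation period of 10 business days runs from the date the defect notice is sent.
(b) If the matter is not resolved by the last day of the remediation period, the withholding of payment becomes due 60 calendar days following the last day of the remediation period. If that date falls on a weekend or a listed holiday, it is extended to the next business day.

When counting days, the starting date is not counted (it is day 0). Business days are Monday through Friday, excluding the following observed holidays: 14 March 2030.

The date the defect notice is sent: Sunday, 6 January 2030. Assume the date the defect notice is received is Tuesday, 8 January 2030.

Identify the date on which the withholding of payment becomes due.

19 March 2030

From Sunday, 6 January 2030, 10 business days (Jan 7, Jan 8, Jan 9, Jan 10, Jan 11, Jan 14, Jan 15, Jan 16, Jan 17, Jan 18, skipping weekends) brings us to Friday, 18 January 2030, which is the last day of the remediation period.
The date on which the withholding of payment becomes due: 60 calendar days after 18 January 2030 is 19 March 2030. 19 March 2030 is a Tuesday and is not a listed holiday, so no roll-forward applies.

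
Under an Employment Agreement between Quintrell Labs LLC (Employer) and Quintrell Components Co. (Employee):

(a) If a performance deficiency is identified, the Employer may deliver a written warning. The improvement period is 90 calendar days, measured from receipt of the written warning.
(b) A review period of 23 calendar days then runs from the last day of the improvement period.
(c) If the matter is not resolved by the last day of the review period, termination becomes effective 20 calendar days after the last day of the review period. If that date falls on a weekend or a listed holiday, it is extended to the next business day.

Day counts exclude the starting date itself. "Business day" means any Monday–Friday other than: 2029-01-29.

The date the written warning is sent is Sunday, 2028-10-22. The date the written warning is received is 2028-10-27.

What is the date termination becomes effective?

2029-03-09

The last day of the improvement period: 90 calendar days after 2028-10-27 is 2029-01-25.
The last day of the review period: 23 calendar days after 2029-01-25 is 2029-02-17.
The date termination becomes effective: 20 calendar days after 2029-02-17 is 2029-03-09. 2029-03-09 is a Friday and is not a listed holiday, so no roll-forward applies.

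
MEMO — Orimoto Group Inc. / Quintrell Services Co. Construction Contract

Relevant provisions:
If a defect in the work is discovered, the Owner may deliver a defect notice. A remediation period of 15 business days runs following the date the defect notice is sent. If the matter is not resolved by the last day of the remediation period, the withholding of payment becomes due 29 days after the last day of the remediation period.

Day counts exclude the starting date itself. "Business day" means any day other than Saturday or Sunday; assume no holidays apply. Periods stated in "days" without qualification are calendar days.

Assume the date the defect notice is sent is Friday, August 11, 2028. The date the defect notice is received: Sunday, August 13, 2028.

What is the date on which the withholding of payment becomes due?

The last day of the remediation period: counting 15 business days from Friday, August 11, 2028 (Aug 14, Aug 15, Aug 16, Aug 17, …, Aug 30, Aug 31, Sep 1, skipping weekends) reaches Friday, September 1, 2028.
The date on which the withholding of payment becomes due: September 1, 2028 + 29 days = September 30, 2028.

September 30, 2028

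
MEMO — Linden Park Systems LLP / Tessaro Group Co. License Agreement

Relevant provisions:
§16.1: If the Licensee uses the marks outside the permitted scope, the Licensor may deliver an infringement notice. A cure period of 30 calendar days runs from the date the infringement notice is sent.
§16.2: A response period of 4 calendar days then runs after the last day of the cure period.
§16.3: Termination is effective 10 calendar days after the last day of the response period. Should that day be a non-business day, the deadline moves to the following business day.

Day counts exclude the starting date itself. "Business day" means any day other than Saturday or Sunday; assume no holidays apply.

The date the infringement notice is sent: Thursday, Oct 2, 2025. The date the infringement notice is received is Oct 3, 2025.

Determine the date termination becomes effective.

Nov 17, 2025

The last day of the cure period: Oct 2, 2025 + 30 days = Nov 1, 2025.
The last day of the response period: Nov 1, 2025 + 4 days = Nov 5, 2025.
The date termination becomes effective: 10 calendar days after Nov 5, 2025 is Nov 15, 2025. That falls on a Saturday, so it rolls to the next business day, Monday, Nov 17, 2025.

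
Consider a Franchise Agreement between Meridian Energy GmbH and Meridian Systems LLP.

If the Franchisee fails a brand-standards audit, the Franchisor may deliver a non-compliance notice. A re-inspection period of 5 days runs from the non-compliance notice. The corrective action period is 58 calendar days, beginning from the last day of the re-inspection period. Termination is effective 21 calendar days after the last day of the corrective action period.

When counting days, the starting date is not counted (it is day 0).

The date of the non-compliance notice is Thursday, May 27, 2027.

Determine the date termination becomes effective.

August 19, 2027

The last day of the re-inspection period: 5 calendar days after May 27, 2027 is June 1, 2027.
The last day of the corrective action period: June 1, 2027 + 58 days = July 29, 2027.
Adding 21 calendar days to July 29, 2027 gives August 19, 2027, which is the date termination becomes effective.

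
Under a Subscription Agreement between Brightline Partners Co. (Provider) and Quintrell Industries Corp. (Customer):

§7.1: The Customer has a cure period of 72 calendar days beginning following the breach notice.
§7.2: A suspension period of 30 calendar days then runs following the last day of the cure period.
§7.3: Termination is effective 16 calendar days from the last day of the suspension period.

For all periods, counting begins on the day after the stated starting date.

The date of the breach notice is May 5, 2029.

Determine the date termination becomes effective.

Aug 31, 2029

The last day of the cure period: 72 calendar days after May 5, 2029 is Jul 16, 2029.
The last day of the suspension period: 30 calendar days after Jul 16, 2029 is Aug 15, 2029.
The date termination becomes effective: 16 calendar days after Aug 15, 2029 is Aug 31, 2029.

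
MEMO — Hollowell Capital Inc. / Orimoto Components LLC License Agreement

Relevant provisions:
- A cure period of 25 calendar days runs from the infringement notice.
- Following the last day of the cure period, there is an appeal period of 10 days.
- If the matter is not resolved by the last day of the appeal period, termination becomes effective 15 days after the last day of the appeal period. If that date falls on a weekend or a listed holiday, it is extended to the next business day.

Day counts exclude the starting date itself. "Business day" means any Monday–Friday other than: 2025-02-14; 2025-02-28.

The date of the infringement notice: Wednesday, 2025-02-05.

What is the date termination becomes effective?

2025-03-27

The last day of the cure period: 25 calendar days after 2025-02-05 is 2025-03-02.
The last day of the appeal period: 10 calendar days after 2025-03-02 is 2025-03-12.
The date termination becomes effective: 15 calendar days after 2025-03-12 is 2025-03-27. 2025-03-27 is a Thursday and is not a listed holiday, so no roll-forward applies.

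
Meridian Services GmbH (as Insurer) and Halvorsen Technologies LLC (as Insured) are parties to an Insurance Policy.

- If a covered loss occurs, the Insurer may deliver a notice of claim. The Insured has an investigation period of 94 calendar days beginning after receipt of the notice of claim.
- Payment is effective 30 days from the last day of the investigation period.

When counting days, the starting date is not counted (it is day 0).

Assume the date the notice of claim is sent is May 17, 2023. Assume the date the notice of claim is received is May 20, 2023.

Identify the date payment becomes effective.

September 21, 2023

The last day of the investigation period: 94 calendar days after May 20, 2023 is August 22, 2023.
Adding 30 calendar days to August 22, 2023 gives September 21, 2023, which is the date payment becomes effective.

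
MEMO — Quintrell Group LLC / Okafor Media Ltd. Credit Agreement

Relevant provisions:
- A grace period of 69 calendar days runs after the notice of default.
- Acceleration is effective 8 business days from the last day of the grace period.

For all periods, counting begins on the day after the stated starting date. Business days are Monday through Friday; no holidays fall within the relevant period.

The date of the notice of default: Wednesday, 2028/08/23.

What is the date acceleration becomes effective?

Adding 69 calendar days to 2028/08/23 gives 2028/10/31, which is the last day of the grace period.
From Tuesday, 2028/10/31, 8 business days (Nov 1, Nov 2, Nov 3, Nov 6, Nov 7, Nov 8, Nov 9, Nov 10, skipping weekends) brings us to Friday, 2028/11/10, which is the date acceleration becomes effective.

2028/11/10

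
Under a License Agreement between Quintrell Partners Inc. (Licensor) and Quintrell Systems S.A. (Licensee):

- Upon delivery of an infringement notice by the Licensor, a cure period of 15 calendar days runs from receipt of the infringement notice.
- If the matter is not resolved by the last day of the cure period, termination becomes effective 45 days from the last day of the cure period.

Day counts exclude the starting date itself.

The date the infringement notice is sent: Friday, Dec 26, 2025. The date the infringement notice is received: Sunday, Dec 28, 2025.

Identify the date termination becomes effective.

Adding 15 calendar days to Dec 28, 2025 gives Jan 12, 2026, which is the last day of the cure period.
The date termination becomes effective: Jan 12, 2026 + 45 days = Feb 26, 2026.

Feb 26, 2026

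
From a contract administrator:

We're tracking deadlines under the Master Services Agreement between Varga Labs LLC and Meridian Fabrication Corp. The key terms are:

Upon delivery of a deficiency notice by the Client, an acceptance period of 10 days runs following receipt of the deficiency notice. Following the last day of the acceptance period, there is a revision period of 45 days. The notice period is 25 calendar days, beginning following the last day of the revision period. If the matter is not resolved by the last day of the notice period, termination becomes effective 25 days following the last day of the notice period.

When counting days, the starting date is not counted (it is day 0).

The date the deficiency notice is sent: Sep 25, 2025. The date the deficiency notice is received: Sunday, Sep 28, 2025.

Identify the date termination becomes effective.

Jan 11, 2026

Adding 10 calendar days to Sep 28, 2025 gives Oct 8, 2025, which is the last day of the acceptance period.
Adding 45 calendar days to Oct 8, 2025 gives Nov 22, 2025, which is the last day of the revision period.
The last day of the notice period: 25 calendar days after Nov 22, 2025 is Dec 17, 2025.
Adding 25 calendar days to Dec 17, 2025 gives Jan 11, 2026, which is the date termination becomes effective.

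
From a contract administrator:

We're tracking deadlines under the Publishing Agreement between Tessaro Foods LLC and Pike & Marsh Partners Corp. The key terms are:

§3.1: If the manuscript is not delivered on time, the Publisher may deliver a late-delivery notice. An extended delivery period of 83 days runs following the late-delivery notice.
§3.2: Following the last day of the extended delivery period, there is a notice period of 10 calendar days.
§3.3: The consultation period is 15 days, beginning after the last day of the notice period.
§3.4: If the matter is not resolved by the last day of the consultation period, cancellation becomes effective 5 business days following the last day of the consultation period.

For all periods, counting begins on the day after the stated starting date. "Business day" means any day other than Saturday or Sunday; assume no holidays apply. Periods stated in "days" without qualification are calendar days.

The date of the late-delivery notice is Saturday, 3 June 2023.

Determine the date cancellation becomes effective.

The last day of the extended delivery period: 83 calendar days after 3 June 2023 is 25 August 2023.
Adding 10 calendar days to 25 August 2023 gives 4 September 2023, which is the last day of the notice period.
The last day of the consultation period: 15 calendar days after 4 September 2023 is 19 September 2023.
From Tuesday, 19 September 2023, 5 business days (Sep 20, Sep 21, Sep 22, Sep 25, Sep 26, skipping weekends) brings us to Tuesday, 26 September 2023, which is the date cancellation becomes effective.

26 September 2023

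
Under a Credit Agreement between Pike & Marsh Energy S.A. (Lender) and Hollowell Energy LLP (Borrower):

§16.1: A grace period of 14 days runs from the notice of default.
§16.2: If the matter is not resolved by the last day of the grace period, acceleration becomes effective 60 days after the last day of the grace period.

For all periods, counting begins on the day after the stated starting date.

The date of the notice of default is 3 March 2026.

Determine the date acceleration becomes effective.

16 May 2026

The last day of the grace period: 14 calendar days after 3 March 2026 is 17 March 2026.
The date acceleration becomes effective: 60 calendar days after 17 March 2026 is 16 May 2026.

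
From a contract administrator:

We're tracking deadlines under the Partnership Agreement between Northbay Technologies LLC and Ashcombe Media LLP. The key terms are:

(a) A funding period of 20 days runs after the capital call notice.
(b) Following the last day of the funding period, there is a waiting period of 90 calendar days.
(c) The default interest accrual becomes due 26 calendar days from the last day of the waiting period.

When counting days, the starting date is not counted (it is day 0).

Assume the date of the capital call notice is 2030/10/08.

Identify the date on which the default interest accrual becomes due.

2031/02/21

Adding 20 calendar days to 2030/10/08 gives 2030/10/28, which is the last day of the funding period.
The last day of the waiting period: 90 calendar days after 2030/10/28 is 2031/01/26.
The date on which the default interest accrual becomes due: 2031/01/26 + 26 days = 2031/02/21.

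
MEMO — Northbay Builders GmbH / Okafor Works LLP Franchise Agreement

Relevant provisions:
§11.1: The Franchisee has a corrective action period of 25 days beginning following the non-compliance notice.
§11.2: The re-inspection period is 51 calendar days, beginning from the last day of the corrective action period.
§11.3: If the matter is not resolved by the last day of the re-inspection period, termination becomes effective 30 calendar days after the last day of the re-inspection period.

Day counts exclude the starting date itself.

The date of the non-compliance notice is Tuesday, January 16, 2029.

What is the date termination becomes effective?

The last day of the corrective action period: 25 calendar days after January 16, 2029 is February 10, 2029.
The last day of the re-inspection period: 51 calendar days after February 10, 2029 is April 2, 2029.
Adding 30 calendar days to April 2, 2029 gives May 2, 2029, which is the date termination becomes effective.

May 2, 2029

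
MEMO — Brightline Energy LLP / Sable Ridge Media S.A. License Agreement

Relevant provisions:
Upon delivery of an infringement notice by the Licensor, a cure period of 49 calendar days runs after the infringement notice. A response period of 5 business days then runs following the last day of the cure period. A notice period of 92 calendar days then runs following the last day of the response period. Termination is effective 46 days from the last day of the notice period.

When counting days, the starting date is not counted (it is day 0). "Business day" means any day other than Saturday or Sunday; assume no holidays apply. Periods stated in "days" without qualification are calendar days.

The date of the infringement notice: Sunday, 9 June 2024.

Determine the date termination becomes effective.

Adding 49 calendar days to 9 June 2024 gives 28 July 2024, which is the last day of the cure period.
The last day of the response period: counting 5 business days from Sunday, 28 July 2024 (Jul 29, Jul 30, Jul 31, Aug 1, Aug 2, skipping weekends) reaches Friday, 2 August 2024.
The last day of the notice period: 2 August 2024 + 92 days = 2 November 2024.
The date termination becomes effective: 46 calendar days after 2 November 2024 is 18 December 2024.

18 December 2024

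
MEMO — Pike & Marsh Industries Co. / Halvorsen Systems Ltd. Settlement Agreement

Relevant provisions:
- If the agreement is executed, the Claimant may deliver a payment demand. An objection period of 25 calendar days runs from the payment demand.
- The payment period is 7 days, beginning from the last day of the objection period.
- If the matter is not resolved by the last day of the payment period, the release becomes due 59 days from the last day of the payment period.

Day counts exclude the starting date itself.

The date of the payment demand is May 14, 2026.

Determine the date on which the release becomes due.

Aug 13, 2026

The last day of the objection period: 25 calendar days after May 14, 2026 is Jun 8, 2026.
The last day of the payment period: 7 calendar days after Jun 8, 2026 is Jun 15, 2026.
The date on which the release becomes due: Jun 15, 2026 + 59 days = Aug 13, 2026.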